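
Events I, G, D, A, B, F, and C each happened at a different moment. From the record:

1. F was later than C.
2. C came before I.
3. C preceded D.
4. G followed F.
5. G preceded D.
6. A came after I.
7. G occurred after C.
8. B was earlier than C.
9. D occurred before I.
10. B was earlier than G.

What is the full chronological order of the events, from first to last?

The constraints fix every adjacent pair, so only one ordering works:
B → C → F → G → D → I → A.

B, C, F, G, D, I, A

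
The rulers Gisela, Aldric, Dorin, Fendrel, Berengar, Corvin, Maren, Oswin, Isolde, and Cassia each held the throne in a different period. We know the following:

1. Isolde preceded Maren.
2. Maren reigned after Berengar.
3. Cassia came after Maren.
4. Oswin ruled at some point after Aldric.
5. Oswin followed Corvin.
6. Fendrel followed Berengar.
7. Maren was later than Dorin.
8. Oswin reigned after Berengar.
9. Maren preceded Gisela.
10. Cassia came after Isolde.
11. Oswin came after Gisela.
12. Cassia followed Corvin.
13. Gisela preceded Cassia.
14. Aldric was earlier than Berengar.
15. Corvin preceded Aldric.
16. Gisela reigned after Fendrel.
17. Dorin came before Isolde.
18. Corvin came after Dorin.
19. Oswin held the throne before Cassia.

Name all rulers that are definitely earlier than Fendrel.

Aldric, Berengar, Corvin, Dorin

Directly stated before Fendrel: Berengar.
Aldric reaches Fendrel via Aldric → Berengar → Fendrel.
Corvin reaches Fendrel via Corvin → Aldric → Berengar → Fendrel.
Dorin reaches Fendrel via Dorin → Corvin → Aldric → Berengar → Fendrel.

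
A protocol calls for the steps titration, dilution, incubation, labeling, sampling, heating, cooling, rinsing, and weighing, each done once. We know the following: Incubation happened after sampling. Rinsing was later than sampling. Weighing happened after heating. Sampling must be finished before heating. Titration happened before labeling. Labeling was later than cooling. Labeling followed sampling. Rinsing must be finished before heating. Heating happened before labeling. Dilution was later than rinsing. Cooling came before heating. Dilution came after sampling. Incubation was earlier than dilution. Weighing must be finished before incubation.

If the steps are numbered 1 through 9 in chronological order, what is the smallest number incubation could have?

Cooling, heating, rinsing, sampling, and weighing must all come before incubation — 5 forced predecessors.
Nothing else is forced ahead of incubation, so its earliest slot is position 5 + 1 = 6.

6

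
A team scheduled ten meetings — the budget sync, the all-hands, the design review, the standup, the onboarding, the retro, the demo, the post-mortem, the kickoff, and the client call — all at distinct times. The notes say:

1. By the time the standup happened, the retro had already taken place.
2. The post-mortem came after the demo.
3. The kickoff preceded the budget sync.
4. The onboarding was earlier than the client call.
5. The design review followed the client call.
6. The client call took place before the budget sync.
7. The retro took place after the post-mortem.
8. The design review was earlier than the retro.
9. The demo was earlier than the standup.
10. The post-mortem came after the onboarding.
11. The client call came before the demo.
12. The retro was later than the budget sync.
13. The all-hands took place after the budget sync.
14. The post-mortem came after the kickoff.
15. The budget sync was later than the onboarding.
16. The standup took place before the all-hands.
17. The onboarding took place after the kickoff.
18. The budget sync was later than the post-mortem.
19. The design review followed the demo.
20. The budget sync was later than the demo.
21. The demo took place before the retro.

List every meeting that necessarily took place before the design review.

the client call, the demo, the kickoff, the onboarding

Directly stated before the design review: the client call and the demo.
The kickoff reaches the design review via the kickoff → the onboarding → the client call → the design review.
The onboarding reaches the design review via the onboarding → the client call → the design review.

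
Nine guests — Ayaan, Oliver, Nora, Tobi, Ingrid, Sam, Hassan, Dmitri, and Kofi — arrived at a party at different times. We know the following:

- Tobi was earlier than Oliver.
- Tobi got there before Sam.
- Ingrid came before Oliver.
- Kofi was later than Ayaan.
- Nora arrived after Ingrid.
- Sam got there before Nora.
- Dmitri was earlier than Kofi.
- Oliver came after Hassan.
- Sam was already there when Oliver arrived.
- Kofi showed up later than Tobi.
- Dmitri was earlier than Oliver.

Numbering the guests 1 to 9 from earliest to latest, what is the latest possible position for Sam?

Sam must come before Nora and Oliver — 2 guests forced after them.
Everything else can be placed before Sam in some valid order, so Sam can sit as late as position 9 − 2 = 7.

7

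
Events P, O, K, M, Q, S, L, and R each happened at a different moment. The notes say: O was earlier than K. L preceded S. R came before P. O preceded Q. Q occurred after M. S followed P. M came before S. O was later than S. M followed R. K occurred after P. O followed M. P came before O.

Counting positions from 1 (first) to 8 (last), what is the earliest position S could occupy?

5

L, M, P, and R must all come before S — 4 forced predecessors.
Nothing else is forced ahead of S, so its earliest slot is position 4 + 1 = 5.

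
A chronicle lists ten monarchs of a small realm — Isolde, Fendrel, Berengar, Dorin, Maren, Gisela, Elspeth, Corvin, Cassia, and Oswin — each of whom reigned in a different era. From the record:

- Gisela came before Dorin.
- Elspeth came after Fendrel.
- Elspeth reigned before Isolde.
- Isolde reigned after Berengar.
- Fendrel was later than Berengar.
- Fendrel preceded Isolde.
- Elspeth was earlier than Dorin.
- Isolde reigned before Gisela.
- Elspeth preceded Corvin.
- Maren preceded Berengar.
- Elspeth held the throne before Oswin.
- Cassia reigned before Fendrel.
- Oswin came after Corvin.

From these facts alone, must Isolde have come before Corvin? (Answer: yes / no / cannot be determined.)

cannot be determined

No chain of stated constraints runs from Isolde to Corvin, and none runs from Corvin to Isolde either.
So the relative order of Isolde and Corvin is not fixed by the given facts.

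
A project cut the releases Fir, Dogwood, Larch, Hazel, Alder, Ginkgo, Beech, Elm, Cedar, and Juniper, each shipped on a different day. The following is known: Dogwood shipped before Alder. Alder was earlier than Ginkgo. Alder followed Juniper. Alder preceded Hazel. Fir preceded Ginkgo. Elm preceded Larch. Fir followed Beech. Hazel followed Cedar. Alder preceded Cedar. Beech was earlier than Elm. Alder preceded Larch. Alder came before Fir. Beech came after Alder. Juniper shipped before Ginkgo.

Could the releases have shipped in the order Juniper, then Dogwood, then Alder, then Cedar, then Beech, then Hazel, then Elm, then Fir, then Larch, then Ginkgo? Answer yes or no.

yes

Check each stated constraint against the proposed order — e.g. Alder is ahead of Ginkgo; Juniper is ahead of Ginkgo. Every pair is in the required order; nothing is violated.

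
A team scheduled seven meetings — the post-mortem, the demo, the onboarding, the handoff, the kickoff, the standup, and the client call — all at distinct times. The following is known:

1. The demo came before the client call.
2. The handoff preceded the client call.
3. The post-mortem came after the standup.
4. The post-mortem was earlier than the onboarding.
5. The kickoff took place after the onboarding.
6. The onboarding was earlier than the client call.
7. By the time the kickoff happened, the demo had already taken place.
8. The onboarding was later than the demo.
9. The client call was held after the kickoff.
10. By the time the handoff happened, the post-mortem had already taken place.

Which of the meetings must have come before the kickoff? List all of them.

Directly stated before the kickoff: the demo and the onboarding.
The post-mortem reaches the kickoff via the post-mortem → the onboarding → the kickoff.
The standup reaches the kickoff via the standup → the post-mortem → the onboarding → the kickoff.
No chain forces the handoff (or any of the others) ahead of the kickoff.

the demo, the onboarding, the post-mortem, the standup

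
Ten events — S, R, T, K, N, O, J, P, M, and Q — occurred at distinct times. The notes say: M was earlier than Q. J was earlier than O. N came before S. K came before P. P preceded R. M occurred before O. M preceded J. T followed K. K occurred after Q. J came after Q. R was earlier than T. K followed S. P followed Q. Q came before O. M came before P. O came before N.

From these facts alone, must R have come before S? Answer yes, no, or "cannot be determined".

no

Tracing the constraints gives S → K → P → R, so S must come before R.
That means R cannot be before S.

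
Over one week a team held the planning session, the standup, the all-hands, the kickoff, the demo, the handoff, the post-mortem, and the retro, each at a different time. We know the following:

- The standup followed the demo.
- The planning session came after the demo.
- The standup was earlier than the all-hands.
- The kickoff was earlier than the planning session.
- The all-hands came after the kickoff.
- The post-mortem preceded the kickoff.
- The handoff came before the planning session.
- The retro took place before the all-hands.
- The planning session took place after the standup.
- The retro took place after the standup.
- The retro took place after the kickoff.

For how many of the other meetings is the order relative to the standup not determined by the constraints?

Forced before the standup: the demo; forced after the standup: the all-hands, the planning session, and the retro.
That leaves the handoff, the kickoff, and the post-mortem with no forced order relative to the standup — 3.

3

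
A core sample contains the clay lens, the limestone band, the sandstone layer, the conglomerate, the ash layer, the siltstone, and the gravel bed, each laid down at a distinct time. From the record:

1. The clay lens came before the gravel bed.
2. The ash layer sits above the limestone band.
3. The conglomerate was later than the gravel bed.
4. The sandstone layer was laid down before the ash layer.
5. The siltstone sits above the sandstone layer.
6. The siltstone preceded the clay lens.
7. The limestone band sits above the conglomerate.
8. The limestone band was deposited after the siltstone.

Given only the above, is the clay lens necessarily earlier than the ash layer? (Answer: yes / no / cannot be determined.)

yes

Chain the constraints: the clay lens → the gravel bed → the conglomerate → the limestone band → the ash layer. Each link is directly stated, so the clay lens comes before the ash layer.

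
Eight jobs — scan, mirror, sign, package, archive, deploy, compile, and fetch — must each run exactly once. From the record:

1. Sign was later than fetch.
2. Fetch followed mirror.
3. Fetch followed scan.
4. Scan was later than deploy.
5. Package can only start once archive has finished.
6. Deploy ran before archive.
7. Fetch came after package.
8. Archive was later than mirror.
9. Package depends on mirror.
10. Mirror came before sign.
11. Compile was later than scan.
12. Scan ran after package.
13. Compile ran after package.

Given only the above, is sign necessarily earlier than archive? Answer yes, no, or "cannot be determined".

Tracing the constraints gives archive → package → fetch → sign, so archive must come before sign.
That means sign cannot be before archive.

no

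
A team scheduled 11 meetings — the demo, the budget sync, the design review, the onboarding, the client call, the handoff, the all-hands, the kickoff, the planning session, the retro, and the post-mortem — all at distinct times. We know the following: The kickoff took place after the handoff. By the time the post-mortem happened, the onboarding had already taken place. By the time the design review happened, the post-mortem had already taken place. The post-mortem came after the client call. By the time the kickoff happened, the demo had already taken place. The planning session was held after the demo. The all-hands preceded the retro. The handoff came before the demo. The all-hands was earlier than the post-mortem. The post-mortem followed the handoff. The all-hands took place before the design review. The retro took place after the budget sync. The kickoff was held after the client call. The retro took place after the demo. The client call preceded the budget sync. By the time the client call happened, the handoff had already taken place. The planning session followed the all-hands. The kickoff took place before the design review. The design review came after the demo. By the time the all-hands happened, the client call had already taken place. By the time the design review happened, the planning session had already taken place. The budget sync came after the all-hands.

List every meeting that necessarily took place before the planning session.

Directly stated before the planning session: the all-hands and the demo.
The client call reaches the planning session via the client call → the all-hands → the planning session.
The handoff reaches the planning session via the handoff → the demo → the planning session.

the all-hands, the client call, the demo, the handoff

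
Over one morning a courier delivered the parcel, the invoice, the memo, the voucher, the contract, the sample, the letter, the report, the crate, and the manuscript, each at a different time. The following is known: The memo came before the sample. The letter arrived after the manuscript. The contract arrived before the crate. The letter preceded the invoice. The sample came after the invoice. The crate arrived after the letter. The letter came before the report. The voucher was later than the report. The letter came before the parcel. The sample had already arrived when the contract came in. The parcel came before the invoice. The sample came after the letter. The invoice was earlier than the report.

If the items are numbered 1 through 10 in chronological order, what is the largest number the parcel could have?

4

The parcel must come before the contract, the crate, the invoice, the report, the sample, and the voucher — 6 items forced after it.
Everything else can be placed before the parcel in some valid order, so the parcel can sit as late as position 10 − 6 = 4.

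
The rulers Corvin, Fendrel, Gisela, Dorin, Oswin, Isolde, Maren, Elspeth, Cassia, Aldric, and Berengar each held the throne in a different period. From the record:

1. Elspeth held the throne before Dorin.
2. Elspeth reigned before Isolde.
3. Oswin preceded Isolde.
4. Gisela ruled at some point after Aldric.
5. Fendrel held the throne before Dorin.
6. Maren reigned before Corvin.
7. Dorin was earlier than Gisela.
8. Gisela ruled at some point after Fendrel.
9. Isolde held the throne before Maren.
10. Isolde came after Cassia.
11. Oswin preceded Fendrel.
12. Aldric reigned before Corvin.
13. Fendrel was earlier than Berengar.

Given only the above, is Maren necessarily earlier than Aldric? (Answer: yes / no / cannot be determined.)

cannot be determined

No chain of stated constraints runs from Maren to Aldric, and none runs from Aldric to Maren either.
So the relative order of Maren and Aldric is not fixed by the given facts.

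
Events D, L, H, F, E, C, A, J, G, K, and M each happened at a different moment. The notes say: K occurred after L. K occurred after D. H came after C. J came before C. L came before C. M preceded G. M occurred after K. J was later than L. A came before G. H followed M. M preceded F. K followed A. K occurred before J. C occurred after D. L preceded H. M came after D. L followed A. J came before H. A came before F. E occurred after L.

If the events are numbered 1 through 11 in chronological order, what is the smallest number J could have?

A, D, K, and L must all come before J — 4 forced predecessors.
Nothing else is forced ahead of J, so its earliest slot is position 4 + 1 = 5.

5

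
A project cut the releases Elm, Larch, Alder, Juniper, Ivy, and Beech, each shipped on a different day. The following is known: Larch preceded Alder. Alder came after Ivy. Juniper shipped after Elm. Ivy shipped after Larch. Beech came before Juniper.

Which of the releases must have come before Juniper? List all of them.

Beech, Elm

Directly stated before Juniper: Beech and Elm.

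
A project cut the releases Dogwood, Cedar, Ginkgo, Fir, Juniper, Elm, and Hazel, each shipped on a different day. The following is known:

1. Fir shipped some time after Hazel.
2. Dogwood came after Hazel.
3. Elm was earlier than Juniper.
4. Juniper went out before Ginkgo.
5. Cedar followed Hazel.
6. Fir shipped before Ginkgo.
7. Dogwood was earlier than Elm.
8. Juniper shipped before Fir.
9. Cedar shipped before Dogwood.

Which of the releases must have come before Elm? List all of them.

Directly stated before Elm: Dogwood.
Cedar reaches Elm via Cedar → Dogwood → Elm.
Hazel reaches Elm via Hazel → Dogwood → Elm.
No chain forces Fir (or any of the others) ahead of Elm.

Cedar, Dogwood, Hazel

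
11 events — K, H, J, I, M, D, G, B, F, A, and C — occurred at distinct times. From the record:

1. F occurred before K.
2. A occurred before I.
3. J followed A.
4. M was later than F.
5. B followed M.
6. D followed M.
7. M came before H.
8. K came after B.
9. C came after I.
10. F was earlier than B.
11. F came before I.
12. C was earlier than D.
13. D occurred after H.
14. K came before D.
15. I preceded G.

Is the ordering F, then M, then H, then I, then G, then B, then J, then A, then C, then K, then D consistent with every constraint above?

no

The constraints require A before I, but in the proposed sequence I appears ahead of A. That one violation is enough.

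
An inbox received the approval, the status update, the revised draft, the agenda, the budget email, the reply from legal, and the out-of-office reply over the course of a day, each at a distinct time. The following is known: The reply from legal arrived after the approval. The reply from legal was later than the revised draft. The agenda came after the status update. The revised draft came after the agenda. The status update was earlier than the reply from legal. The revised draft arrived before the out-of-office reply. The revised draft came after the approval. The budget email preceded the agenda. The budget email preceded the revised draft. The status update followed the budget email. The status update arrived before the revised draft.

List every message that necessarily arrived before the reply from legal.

the agenda, the approval, the budget email, the revised draft, the status update

Directly stated before the reply from legal: the approval, the revised draft, and the status update.
The agenda reaches the reply from legal via the agenda → the revised draft → the reply from legal.
The budget email reaches the reply from legal via the budget email → the revised draft → the reply from legal.
No chain forces the out-of-office reply ahead of the reply from legal.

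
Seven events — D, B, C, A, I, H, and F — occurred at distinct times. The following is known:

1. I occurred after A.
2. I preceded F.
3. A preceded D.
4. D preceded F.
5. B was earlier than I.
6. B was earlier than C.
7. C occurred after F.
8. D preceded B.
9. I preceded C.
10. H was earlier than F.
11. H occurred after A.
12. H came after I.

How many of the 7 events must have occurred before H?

Directly stated before H: A and I.
B reaches H via B → I → H.
D reaches H via D → B → I → H.
That's A, B, D, and I — 4 in all.

4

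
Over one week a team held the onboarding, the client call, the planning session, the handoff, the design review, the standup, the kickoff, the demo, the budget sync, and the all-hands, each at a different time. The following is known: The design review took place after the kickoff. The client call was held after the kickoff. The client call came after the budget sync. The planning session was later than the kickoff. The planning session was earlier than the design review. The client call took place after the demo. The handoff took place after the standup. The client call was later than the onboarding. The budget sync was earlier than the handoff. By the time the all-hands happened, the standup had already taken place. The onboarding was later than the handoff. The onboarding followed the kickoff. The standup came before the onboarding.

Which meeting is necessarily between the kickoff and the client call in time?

the onboarding

Tracing the constraints gives the kickoff → the onboarding → the client call, so the onboarding sits after the kickoff and before the client call.
No other meeting is forced both after the kickoff and before the client call.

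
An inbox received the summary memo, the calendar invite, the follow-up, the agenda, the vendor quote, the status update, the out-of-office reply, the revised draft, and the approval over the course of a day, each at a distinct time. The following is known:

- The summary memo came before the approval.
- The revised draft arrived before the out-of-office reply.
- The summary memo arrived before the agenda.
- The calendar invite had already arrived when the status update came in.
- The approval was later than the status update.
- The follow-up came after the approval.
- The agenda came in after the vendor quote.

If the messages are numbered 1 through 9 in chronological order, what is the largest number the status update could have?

The status update must come before the approval and the follow-up — 2 messages forced after it.
Everything else can be placed before the status update in some valid order, so the status update can sit as late as position 9 − 2 = 7.

7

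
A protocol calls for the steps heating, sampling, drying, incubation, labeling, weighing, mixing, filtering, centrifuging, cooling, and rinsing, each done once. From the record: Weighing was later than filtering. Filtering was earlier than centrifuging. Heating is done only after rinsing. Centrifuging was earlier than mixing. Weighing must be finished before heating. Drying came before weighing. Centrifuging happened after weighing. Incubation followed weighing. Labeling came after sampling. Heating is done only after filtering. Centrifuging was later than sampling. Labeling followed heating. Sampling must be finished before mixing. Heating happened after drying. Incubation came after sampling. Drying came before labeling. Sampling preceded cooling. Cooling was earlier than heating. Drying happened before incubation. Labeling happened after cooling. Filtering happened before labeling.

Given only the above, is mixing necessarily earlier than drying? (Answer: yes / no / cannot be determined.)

no

Tracing the constraints gives drying → weighing → centrifuging → mixing, so drying must come before mixing.
That means mixing cannot be before drying.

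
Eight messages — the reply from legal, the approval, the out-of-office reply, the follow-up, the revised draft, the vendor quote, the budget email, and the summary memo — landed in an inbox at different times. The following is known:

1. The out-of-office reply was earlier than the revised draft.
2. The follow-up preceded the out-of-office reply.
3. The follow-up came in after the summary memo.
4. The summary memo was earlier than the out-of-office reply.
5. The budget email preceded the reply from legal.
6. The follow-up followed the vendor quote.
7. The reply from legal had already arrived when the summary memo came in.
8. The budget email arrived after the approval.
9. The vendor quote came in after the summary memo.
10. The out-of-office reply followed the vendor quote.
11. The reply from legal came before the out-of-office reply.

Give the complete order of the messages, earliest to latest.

The constraints fix every adjacent pair, so only one ordering works:
the approval → the budget email → the reply from legal → the summary memo → the vendor quote → the follow-up → the out-of-office reply → the revised draft.

the approval, the budget email, the reply from legal, the summary memo, the vendor quote, the follow-up, the out-of-office reply, the revised draft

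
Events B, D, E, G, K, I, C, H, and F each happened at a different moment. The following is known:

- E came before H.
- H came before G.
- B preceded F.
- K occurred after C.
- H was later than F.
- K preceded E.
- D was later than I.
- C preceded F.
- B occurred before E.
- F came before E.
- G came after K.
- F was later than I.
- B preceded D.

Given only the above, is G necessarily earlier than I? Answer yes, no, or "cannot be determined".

no

Tracing the constraints gives I → F → H → G, so I must come before G.
That means G cannot be before I.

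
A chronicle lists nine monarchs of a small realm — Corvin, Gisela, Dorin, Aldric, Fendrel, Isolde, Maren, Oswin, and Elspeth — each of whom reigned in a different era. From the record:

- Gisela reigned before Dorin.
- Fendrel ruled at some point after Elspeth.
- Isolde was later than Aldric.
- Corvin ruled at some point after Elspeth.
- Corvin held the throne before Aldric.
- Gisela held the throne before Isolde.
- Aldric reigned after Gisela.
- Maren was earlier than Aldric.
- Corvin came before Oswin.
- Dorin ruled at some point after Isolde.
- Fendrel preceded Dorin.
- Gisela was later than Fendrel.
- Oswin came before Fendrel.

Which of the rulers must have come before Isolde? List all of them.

Aldric, Corvin, Elspeth, Fendrel, Gisela, Maren, Oswin

Directly stated before Isolde: Aldric and Gisela.
Corvin reaches Isolde via Corvin → Aldric → Isolde.
Elspeth reaches Isolde via Elspeth → Fendrel → Gisela → Isolde.
Fendrel reaches Isolde via Fendrel → Gisela → Isolde.
Likewise Maren and Oswin each reach Isolde by chaining the stated constraints.
No chain forces Dorin ahead of Isolde.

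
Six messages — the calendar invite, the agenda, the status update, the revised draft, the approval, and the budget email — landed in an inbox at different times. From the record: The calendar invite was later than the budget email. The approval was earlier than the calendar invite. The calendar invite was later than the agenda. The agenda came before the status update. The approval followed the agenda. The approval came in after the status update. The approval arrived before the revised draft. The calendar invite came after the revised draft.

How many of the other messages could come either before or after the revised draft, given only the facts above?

Forced before the revised draft: the agenda, the approval, and the status update; forced after the revised draft: the calendar invite.
That leaves the budget email with no forced order relative to the revised draft — 1.

1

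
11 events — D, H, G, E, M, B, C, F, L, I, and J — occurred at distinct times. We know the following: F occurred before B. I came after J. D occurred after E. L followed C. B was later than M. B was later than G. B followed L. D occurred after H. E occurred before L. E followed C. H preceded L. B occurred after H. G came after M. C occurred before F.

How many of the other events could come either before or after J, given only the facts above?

9

Forced after J: I.
That leaves B, C, D, E, F, G, H, L, and M with no forced order relative to J — 9.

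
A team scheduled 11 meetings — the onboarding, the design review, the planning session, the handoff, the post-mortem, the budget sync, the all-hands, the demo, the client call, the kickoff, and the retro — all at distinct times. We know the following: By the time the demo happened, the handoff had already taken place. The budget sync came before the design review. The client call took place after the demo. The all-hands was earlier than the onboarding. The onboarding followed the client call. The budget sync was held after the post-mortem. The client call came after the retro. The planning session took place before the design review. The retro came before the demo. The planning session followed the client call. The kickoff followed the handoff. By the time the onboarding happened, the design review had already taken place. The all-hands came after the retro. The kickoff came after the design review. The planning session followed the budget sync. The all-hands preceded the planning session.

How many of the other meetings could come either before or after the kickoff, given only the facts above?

1

Forced before the kickoff: the all-hands, the budget sync, the client call, the demo, the design review, the handoff, the planning session, the post-mortem, and the retro.
That leaves the onboarding with no forced order relative to the kickoff — 1.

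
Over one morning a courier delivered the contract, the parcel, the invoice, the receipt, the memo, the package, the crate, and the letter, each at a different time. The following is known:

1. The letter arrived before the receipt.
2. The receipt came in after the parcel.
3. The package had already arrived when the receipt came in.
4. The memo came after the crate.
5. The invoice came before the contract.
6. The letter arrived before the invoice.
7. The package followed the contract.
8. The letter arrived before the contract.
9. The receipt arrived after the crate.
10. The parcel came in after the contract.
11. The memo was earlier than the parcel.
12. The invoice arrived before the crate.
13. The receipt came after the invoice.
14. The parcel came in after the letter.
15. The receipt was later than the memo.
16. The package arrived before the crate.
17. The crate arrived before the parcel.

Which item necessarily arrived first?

the letter

The letter has a chain of constraints placing it before every other item, so the letter must be first.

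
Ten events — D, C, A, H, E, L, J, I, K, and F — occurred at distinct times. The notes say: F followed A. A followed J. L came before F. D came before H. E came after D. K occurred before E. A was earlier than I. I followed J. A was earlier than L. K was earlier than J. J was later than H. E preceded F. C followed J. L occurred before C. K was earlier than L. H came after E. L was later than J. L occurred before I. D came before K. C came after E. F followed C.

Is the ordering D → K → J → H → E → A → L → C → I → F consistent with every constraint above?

no

The constraints require E before H, but in the proposed sequence H appears ahead of E. That one violation is enough.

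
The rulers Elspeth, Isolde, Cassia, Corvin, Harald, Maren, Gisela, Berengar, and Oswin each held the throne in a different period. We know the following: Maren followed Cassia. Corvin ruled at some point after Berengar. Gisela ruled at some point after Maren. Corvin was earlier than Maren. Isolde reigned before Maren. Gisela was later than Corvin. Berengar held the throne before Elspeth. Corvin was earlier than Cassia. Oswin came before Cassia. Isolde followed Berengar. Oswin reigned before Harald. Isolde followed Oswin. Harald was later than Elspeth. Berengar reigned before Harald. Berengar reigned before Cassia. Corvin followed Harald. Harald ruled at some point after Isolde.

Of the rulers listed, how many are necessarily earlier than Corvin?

Directly stated before Corvin: Berengar and Harald.
Elspeth reaches Corvin via Elspeth → Harald → Corvin.
Isolde reaches Corvin via Isolde → Harald → Corvin.
Oswin reaches Corvin via Oswin → Harald → Corvin.
No chain forces Maren (or any of the others) ahead of Corvin.
That's Berengar, Elspeth, Harald, Isolde, and Oswin — 5 in all.

5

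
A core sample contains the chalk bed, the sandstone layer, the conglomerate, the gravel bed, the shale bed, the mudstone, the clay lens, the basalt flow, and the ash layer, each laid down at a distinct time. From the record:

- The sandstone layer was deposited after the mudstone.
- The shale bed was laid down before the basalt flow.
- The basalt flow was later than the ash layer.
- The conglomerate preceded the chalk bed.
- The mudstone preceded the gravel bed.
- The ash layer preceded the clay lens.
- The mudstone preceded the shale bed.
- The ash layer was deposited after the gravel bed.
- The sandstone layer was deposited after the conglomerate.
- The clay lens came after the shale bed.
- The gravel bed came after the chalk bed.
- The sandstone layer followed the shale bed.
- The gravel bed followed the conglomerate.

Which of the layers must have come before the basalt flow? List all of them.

Directly stated before the basalt flow: the ash layer and the shale bed.
The chalk bed reaches the basalt flow via the chalk bed → the gravel bed → the ash layer → the basalt flow.
The conglomerate reaches the basalt flow via the conglomerate → the gravel bed → the ash layer → the basalt flow.
The gravel bed reaches the basalt flow via the gravel bed → the ash layer → the basalt flow.
Likewise the mudstone reaches the basalt flow by chaining the stated constraints.
No chain forces the clay lens (or any of the others) ahead of the basalt flow.

the ash layer, the chalk bed, the conglomerate, the gravel bed, the mudstone, the shale bed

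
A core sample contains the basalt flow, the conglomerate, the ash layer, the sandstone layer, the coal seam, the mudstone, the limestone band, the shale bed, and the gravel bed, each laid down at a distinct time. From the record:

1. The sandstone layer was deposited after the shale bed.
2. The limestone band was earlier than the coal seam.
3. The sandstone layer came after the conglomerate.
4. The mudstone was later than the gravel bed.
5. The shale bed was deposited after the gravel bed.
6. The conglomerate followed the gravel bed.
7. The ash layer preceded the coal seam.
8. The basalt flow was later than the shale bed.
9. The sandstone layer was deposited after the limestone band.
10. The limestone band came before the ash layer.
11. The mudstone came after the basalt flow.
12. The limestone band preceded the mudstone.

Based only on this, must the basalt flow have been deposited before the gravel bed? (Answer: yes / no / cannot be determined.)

no

Tracing the constraints gives the gravel bed → the shale bed → the basalt flow, so the gravel bed must come before the basalt flow.
That means the basalt flow cannot be before the gravel bed.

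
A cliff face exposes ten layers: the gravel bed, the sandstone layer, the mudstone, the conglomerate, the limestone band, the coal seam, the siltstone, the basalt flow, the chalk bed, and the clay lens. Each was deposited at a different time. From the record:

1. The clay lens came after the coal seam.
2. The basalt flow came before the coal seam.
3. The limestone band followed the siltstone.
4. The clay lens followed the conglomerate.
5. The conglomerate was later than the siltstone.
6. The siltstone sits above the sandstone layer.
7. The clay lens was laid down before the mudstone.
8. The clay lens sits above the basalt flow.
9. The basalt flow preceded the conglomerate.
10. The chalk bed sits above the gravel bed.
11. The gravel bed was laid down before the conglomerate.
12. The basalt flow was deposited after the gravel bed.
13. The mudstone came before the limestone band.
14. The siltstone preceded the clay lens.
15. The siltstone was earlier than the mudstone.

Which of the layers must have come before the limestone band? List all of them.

Directly stated before the limestone band: the mudstone and the siltstone.
The basalt flow reaches the limestone band via the basalt flow → the clay lens → the mudstone → the limestone band.
The clay lens reaches the limestone band via the clay lens → the mudstone → the limestone band.
The coal seam reaches the limestone band via the coal seam → the clay lens → the mudstone → the limestone band.
Likewise the conglomerate, the gravel bed, and the sandstone layer each reach the limestone band by chaining the stated constraints.
No chain forces the chalk bed ahead of the limestone band.

the basalt flow, the clay lens, the coal seam, the conglomerate, the gravel bed, the mudstone, the sandstone layer, the siltstone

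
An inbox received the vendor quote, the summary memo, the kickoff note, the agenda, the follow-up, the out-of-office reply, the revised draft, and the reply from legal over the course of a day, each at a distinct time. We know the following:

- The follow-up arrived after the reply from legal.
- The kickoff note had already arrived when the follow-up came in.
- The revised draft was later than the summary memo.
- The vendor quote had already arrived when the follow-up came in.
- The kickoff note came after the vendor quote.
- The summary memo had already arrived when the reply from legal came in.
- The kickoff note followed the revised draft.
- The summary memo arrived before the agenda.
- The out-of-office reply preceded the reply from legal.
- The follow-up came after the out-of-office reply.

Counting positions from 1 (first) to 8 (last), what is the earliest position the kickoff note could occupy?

The revised draft, the summary memo, and the vendor quote must all come before the kickoff note — 3 forced predecessors.
Nothing else is forced ahead of the kickoff note, so its earliest slot is position 3 + 1 = 4.

4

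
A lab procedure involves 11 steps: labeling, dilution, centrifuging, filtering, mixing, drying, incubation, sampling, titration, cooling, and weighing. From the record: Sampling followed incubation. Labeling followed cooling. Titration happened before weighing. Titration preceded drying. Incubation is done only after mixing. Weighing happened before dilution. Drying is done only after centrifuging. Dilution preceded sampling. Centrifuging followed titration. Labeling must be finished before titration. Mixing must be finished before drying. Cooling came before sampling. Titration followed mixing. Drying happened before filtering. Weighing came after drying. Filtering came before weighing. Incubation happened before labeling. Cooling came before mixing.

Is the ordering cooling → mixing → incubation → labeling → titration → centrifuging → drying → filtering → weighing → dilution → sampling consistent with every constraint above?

Check each stated constraint against the proposed order — e.g. incubation is ahead of sampling; cooling is ahead of sampling. Every pair is in the required order; nothing is violated.

yes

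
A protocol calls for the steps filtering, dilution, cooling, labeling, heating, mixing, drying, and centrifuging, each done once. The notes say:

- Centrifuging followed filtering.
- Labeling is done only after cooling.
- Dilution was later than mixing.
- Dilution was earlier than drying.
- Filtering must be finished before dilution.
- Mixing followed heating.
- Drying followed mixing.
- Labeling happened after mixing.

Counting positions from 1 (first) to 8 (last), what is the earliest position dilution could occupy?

Filtering, heating, and mixing must all come before dilution — 3 forced predecessors.
Nothing else is forced ahead of dilution, so its earliest slot is position 3 + 1 = 4.

4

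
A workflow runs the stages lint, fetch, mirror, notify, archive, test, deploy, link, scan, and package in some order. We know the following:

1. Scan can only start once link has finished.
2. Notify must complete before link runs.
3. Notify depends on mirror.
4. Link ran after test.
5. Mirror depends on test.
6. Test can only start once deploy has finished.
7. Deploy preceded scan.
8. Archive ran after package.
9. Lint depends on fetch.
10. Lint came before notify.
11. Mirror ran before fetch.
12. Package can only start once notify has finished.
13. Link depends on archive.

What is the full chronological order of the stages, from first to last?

The constraints fix every adjacent pair, so only one ordering works:
deploy → test → mirror → fetch → lint → notify → package → archive → link → scan.

deploy, test, mirror, fetch, lint, notify, package, archive, link, scan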